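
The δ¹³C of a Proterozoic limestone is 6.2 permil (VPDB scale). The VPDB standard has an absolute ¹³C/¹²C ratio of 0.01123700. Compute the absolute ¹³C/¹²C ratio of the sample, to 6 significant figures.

R_sample = R_standard × (δ¹³C/1000 + 1)
R_sample = 0.01123700 × (6.2/1000 + 1) = 0.01123700 × 1.006200
R_sample = 0.0113067

0.0113067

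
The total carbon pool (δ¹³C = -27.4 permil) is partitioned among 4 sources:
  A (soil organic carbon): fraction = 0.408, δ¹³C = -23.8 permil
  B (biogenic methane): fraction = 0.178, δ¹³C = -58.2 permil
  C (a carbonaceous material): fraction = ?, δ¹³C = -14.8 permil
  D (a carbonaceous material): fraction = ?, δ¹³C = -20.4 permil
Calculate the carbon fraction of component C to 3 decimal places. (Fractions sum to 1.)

0.199

Let f_C and f_D be the unknown fractions; fractions sum to 1 so f_C + f_D = 0.414.
Mass balance: Σ fᵢ·δᵢ = δ_bulk ⇒ f_C·(-14.8) + f_D·(-20.4) = -27.4 − (-20.070) = -7.330
Substitute f_D = 0.414 − f_C:
f_C·(-14.8 − -20.4) = -7.330 − 0.414×(-20.4) = 1.116
f_C = 1.116 / 5.6 = 0.1992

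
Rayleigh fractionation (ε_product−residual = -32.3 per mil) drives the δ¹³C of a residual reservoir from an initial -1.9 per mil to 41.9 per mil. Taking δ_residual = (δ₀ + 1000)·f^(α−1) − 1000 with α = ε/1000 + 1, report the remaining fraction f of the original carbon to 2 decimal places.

α − 1 = ε/1000 = -0.0323
(δ_res + 1000)/(δ₀ + 1000) = (41.9 + 1000)/(-1.9 + 1000) = 1041.9/998.1 = 1.043883
f = 1.043883^(1/-0.0323) = exp(ln(1.043883)/-0.0323) = exp(0.04295/-0.0323)
f = exp(-1.3297) = 0.2646

0.26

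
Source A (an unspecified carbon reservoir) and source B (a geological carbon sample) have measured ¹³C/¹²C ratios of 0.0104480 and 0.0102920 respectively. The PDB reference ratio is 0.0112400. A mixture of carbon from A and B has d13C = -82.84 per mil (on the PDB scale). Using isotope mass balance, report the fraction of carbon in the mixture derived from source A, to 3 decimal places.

δ_A = (0.0104480/0.0112400 − 1)×1000 = (0.929537 − 1)×1000 = -70.463 per mil
δ_B = (0.0102920/0.0112400 − 1)×1000 = (0.915658 − 1)×1000 = -84.342 per mil
f_A = (δ_mix − δ_B)/(δ_A − δ_B) = (-82.84 − (-84.342))/(-70.463 − (-84.342))
f_A = 1.502 / 13.879 = 0.1082

0.108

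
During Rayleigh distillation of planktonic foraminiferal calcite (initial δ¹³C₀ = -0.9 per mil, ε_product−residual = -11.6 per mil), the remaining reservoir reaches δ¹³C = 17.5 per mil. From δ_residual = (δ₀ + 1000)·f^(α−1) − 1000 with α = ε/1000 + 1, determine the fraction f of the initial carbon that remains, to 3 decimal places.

0.207

α − 1 = ε/1000 = -0.0116
(δ_res + 1000)/(δ₀ + 1000) = (17.5 + 1000)/(-0.9 + 1000) = 1017.5/999.1 = 1.018417
f = 1.018417^(1/-0.0116) = exp(ln(1.018417)/-0.0116) = exp(0.01825/-0.0116)
f = exp(-1.5732) = 0.2074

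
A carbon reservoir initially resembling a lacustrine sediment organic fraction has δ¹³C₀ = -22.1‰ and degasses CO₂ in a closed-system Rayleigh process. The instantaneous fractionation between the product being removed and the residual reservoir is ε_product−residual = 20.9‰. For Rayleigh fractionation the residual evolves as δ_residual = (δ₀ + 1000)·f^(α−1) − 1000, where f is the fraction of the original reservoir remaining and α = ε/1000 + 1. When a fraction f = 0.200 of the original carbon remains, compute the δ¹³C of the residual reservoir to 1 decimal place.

-54.4‰

Rayleigh residual: δ_res = (δ₀ + 1000)·f^(α−1) − 1000
α = ε/1000 + 1 = 1.02090, so α − 1 = 0.02090
f^(α−1) = 0.200^(0.02090) = 0.966922
δ_res = (-22.1 + 1000) × 0.966922 − 1000 = 945.553 − 1000 = -54.45‰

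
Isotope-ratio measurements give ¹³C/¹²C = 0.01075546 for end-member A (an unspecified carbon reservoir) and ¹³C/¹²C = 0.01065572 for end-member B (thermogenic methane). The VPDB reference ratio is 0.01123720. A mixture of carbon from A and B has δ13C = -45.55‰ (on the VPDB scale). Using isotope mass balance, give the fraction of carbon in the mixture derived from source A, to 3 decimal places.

δ_A = (0.01075546/0.01123720 − 1)×1000 = (0.957130 − 1)×1000 = -42.870‰
δ_B = (0.01065572/0.01123720 − 1)×1000 = (0.948254 − 1)×1000 = -51.746‰
f_A = (δ_mix − δ_B)/(δ_A − δ_B) = (-45.55 − (-51.746))/(-42.870 − (-51.746))
f_A = 6.196 / 8.876 = 0.6981

0.698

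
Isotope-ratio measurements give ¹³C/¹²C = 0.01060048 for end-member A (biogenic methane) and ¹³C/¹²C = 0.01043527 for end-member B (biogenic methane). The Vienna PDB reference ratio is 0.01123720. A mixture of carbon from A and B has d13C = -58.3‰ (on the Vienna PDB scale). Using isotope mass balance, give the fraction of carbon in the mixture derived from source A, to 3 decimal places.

δ_A = (0.01060048/0.01123720 − 1)×1000 = (0.943338 − 1)×1000 = -56.662‰
δ_B = (0.01043527/0.01123720 − 1)×1000 = (0.928636 − 1)×1000 = -71.364‰
f_A = (δ_mix − δ_B)/(δ_A − δ_B) = (-58.3 − (-71.364))/(-56.662 − (-71.364))
f_A = 13.064 / 14.702 = 0.8886

0.889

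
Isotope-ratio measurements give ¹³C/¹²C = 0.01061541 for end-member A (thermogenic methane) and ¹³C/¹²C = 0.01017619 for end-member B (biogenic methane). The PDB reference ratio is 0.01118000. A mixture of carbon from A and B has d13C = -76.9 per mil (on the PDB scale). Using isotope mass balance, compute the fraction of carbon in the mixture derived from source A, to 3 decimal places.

δ_A = (0.01061541/0.01118000 − 1)×1000 = (0.949500 − 1)×1000 = -50.500 per mil
δ_B = (0.01017619/0.01118000 − 1)×1000 = (0.910214 − 1)×1000 = -89.786 per mil
f_A = (δ_mix − δ_B)/(δ_A − δ_B) = (-76.9 − (-89.786))/(-50.500 − (-89.786))
f_A = 12.886 / 39.286 = 0.3280

0.328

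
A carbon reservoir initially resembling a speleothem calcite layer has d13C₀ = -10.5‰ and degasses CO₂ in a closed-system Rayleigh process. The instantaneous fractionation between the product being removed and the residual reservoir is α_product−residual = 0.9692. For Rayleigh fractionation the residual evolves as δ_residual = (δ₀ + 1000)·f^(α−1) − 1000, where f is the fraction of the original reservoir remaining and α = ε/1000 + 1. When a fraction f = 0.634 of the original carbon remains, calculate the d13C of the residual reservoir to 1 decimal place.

Rayleigh residual: δ_res = (δ₀ + 1000)·f^(α−1) − 1000
α − 1 = -0.03080
f^(α−1) = 0.634^(-0.03080) = 1.014135
δ_res = (-10.5 + 1000) × 1.014135 − 1000 = 1003.486 − 1000 = 3.49‰

3.5‰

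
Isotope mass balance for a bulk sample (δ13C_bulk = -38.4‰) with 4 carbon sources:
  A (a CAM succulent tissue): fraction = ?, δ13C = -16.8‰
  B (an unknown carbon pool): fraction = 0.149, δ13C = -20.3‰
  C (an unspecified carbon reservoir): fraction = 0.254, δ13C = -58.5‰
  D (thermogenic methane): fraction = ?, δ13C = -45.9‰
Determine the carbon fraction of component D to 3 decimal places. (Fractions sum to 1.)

Let f_D and f_A be the unknown fractions; fractions sum to 1 so f_D + f_A = 0.597.
Mass balance: Σ fᵢ·δᵢ = δ_bulk ⇒ f_D·(-45.9) + f_A·(-16.8) = -38.4 − (-17.884) = -20.516
Substitute f_A = 0.597 − f_D:
f_D·(-45.9 − -16.8) = -20.516 − 0.597×(-16.8) = -10.487
f_D = -10.487 / -29.1 = 0.3604

0.360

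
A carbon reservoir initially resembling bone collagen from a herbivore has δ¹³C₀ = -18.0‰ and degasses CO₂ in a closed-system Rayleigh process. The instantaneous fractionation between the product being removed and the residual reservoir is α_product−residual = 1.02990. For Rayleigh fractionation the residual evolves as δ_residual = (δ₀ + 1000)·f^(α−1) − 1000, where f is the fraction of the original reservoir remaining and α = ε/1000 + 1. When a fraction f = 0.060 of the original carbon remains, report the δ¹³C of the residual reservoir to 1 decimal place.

-97.2‰

Rayleigh residual: δ_res = (δ₀ + 1000)·f^(α−1) − 1000
α − 1 = 0.02990
f^(α−1) = 0.060^(0.02990) = 0.919320
δ_res = (-18.0 + 1000) × 0.919320 − 1000 = 902.772 − 1000 = -97.23‰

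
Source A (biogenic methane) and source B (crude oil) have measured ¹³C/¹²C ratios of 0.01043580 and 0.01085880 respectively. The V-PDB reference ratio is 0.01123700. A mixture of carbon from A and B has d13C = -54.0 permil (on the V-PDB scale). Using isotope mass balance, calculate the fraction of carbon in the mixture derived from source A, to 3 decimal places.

δ_A = (0.01043580/0.01123700 − 1)×1000 = (0.928700 − 1)×1000 = -71.300 permil
δ_B = (0.01085880/0.01123700 − 1)×1000 = (0.966343 − 1)×1000 = -33.657 permil
f_A = (δ_mix − δ_B)/(δ_A − δ_B) = (-54.0 − (-33.657))/(-71.300 − (-33.657))
f_A = -20.343 / -37.643 = 0.5404

0.540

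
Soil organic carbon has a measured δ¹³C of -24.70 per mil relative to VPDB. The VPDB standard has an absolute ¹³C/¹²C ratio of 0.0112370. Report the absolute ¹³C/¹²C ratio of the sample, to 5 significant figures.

R_sample = R_standard × (δ¹³C/1000 + 1)
R_sample = 0.0112370 × (-24.70/1000 + 1) = 0.0112370 × 0.975300
R_sample = 0.0109594

0.010959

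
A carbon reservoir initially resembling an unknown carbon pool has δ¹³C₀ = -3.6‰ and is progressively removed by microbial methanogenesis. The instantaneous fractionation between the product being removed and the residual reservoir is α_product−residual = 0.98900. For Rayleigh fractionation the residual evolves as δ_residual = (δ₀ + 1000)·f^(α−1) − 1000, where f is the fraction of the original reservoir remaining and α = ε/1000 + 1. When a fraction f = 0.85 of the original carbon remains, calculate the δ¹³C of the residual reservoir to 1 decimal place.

Rayleigh residual: δ_res = (δ₀ + 1000)·f^(α−1) − 1000
α − 1 = -0.01100
f^(α−1) = 0.85^(-0.01100) = 1.001789
δ_res = (-3.6 + 1000) × 1.001789 − 1000 = 998.183 − 1000 = -1.82‰

-1.8‰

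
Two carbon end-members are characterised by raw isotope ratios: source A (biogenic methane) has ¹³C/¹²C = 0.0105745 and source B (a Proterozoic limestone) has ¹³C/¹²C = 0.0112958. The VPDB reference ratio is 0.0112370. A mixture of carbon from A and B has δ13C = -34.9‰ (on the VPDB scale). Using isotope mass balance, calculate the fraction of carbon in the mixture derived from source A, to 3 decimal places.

0.625

δ_A = (0.0105745/0.0112370 − 1)×1000 = (0.941043 − 1)×1000 = -58.957‰
δ_B = (0.0112958/0.0112370 − 1)×1000 = (1.005233 − 1)×1000 = 5.233‰
f_A = (δ_mix − δ_B)/(δ_A − δ_B) = (-34.9 − (5.233))/(-58.957 − (5.233))
f_A = -40.133 / -64.190 = 0.6252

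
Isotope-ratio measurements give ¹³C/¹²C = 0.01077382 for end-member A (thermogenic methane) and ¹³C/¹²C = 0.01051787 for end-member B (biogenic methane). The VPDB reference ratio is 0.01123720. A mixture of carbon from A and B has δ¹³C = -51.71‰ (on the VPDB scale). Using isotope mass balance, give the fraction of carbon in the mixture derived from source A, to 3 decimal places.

δ_A = (0.01077382/0.01123720 − 1)×1000 = (0.958764 − 1)×1000 = -41.236‰
δ_B = (0.01051787/0.01123720 − 1)×1000 = (0.935987 − 1)×1000 = -64.013‰
f_A = (δ_mix − δ_B)/(δ_A − δ_B) = (-51.71 − (-64.013))/(-41.236 − (-64.013))
f_A = 12.303 / 22.777 = 0.5402

0.540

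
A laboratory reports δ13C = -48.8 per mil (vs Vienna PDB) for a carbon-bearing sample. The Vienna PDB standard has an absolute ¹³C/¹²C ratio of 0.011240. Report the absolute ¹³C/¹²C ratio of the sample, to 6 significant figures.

R_sample = R_standard × (δ13C/1000 + 1)
R_sample = 0.011240 × (-48.8/1000 + 1) = 0.011240 × 0.951200
R_sample = 0.0106915

0.0106915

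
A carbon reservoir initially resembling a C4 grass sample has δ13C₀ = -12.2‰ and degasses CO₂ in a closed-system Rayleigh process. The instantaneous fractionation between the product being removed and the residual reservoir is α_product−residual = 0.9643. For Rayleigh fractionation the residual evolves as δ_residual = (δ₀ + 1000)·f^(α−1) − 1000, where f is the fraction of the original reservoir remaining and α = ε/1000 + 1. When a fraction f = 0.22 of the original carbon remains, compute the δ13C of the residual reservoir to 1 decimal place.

Rayleigh residual: δ_res = (δ₀ + 1000)·f^(α−1) − 1000
α − 1 = -0.03570
f^(α−1) = 0.22^(-0.03570) = 1.055542
δ_res = (-12.2 + 1000) × 1.055542 − 1000 = 1042.664 − 1000 = 42.66‰

42.7‰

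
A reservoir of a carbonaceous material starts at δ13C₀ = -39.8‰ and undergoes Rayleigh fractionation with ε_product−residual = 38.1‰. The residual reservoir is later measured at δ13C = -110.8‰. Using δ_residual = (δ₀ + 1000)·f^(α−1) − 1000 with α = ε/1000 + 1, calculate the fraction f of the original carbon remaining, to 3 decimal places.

α − 1 = ε/1000 = 0.0381
(δ_res + 1000)/(δ₀ + 1000) = (-110.8 + 1000)/(-39.8 + 1000) = 889.2/960.2 = 0.926057
f = 0.926057^(1/0.0381) = exp(ln(0.926057)/0.0381) = exp(-0.07682/0.0381)
f = exp(-2.0163) = 0.1332

0.133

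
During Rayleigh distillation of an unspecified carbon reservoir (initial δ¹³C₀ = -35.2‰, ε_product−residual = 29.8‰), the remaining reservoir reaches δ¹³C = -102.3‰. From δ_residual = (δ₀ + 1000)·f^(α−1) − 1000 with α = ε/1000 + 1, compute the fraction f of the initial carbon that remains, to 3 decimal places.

0.089

α − 1 = ε/1000 = 0.0298
(δ_res + 1000)/(δ₀ + 1000) = (-102.3 + 1000)/(-35.2 + 1000) = 897.7/964.8 = 0.930452
f = 0.930452^(1/0.0298) = exp(ln(0.930452)/0.0298) = exp(-0.07208/0.0298)
f = exp(-2.4190) = 0.0890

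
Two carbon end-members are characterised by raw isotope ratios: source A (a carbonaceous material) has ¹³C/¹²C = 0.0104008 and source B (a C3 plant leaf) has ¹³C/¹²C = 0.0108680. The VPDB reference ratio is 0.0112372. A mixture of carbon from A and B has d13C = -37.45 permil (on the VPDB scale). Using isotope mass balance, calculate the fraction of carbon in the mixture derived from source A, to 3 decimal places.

δ_A = (0.0104008/0.0112372 − 1)×1000 = (0.925569 − 1)×1000 = -74.431 permil
δ_B = (0.0108680/0.0112372 − 1)×1000 = (0.967145 − 1)×1000 = -32.855 permil
f_A = (δ_mix − δ_B)/(δ_A − δ_B) = (-37.45 − (-32.855))/(-74.431 − (-32.855))
f_A = -4.595 / -41.576 = 0.1105

0.111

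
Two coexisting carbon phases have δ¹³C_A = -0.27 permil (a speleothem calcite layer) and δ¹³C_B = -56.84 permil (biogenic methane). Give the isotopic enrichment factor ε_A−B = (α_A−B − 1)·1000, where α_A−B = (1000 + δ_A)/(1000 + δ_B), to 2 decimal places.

α_A−B = (1000 + -0.27) / (1000 + -56.84) = 999.73 / 943.16 = 1.059979
ε_A−B = (1.059979 − 1) × 1000 = 59.979 permil
(The approximation ε ≈ δ_A − δ_B would give 56.57 permil.)

59.98 permil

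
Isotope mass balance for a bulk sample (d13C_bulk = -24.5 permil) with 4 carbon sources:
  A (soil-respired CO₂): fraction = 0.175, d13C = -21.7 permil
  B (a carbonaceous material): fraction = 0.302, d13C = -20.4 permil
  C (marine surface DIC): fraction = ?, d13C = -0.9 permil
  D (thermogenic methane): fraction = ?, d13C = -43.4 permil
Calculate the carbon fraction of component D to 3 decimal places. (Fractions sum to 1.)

0.331

Let f_D and f_C be the unknown fractions; fractions sum to 1 so f_D + f_C = 0.523.
Mass balance: Σ fᵢ·δᵢ = δ_bulk ⇒ f_D·(-43.4) + f_C·(-0.9) = -24.5 − (-9.958) = -14.542
Substitute f_C = 0.523 − f_D:
f_D·(-43.4 − -0.9) = -14.542 − 0.523×(-0.9) = -14.071
f_D = -14.071 / -42.5 = 0.3311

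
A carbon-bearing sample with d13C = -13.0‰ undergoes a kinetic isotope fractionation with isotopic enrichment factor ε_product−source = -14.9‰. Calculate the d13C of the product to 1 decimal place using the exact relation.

-27.7‰

Exactly, δ_product = (δ_source + 1000)·(ε/1000 + 1) − 1000.
δ_product = (-13.0 + 1000) × (-14.9/1000 + 1) − 1000
δ_product = -27.71‰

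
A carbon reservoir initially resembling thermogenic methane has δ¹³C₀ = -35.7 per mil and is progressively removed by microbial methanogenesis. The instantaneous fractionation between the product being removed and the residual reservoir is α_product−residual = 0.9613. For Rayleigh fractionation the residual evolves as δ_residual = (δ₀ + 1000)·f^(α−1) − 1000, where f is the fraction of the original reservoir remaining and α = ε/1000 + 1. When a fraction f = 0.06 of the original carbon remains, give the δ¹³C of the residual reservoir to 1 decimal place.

75.2 per mil

Rayleigh residual: δ_res = (δ₀ + 1000)·f^(α−1) − 1000
α − 1 = -0.03870
f^(α−1) = 0.06^(-0.03870) = 1.115027
δ_res = (-35.7 + 1000) × 1.115027 − 1000 = 1075.221 − 1000 = 75.22 per mil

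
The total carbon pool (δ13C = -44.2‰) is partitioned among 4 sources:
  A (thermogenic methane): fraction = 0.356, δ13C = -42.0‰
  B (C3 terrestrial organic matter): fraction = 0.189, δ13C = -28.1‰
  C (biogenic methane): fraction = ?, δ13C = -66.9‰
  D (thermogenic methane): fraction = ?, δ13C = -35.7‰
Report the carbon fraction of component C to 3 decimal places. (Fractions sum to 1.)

0.247

Let f_C and f_D be the unknown fractions; fractions sum to 1 so f_C + f_D = 0.455.
Mass balance: Σ fᵢ·δᵢ = δ_bulk ⇒ f_C·(-66.9) + f_D·(-35.7) = -44.2 − (-20.263) = -23.937
Substitute f_D = 0.455 − f_C:
f_C·(-66.9 − -35.7) = -23.937 − 0.455×(-35.7) = -7.694
f_C = -7.694 / -31.2 = 0.2466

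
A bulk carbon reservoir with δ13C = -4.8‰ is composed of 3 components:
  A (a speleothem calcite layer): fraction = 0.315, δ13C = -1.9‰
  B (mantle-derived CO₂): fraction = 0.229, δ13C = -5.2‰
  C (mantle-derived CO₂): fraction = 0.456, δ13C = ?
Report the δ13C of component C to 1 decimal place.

Isotope mass balance: δ_bulk = Σ fᵢ·δᵢ.
-4.8 = 0.315×(-1.9) + 0.229×(-5.2) + 0.456×δ_C
0.456·δ_C = -4.8 − (-1.789) = -3.011
δ_C = -3.011 / 0.456 = -6.60‰

-6.6‰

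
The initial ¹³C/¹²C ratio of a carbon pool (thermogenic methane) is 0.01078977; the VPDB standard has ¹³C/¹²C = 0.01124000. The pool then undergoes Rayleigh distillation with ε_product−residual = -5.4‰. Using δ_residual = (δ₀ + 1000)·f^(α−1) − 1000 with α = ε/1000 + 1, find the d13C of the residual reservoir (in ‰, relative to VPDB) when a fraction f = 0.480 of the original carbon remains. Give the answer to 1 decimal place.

δ₀ = (0.01078977/0.01124000 − 1)×1000 = (0.959944 − 1)×1000 = -40.056‰
α − 1 = ε/1000 = -0.0054
f^(α−1) = 0.480^(-0.0054) = 1.003971
δ_res = (-40.056 + 1000) × 1.003971 − 1000 = 963.756 − 1000 = -36.24‰

-36.2‰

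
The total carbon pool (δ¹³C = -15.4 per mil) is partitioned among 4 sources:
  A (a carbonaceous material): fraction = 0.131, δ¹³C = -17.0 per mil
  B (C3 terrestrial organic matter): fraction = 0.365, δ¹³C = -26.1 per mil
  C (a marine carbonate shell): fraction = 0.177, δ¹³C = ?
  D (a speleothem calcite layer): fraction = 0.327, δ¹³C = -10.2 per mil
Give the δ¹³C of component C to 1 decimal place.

-1.8 per mil

Isotope mass balance: δ_bulk = Σ fᵢ·δᵢ.
-15.4 = 0.131×(-17.0) + 0.365×(-26.1) + 0.177×δ_C + 0.327×(-10.2)
0.177·δ_C = -15.4 − (-15.089) = -0.311
δ_C = -0.311 / 0.177 = -1.76 per mil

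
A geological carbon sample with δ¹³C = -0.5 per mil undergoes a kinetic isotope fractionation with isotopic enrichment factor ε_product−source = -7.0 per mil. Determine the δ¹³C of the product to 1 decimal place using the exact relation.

Exactly, δ_product = (δ_source + 1000)·(ε/1000 + 1) − 1000.
δ_product = (-0.5 + 1000) × (-7.0/1000 + 1) − 1000
δ_product = -7.50 per mil

-7.5 per mil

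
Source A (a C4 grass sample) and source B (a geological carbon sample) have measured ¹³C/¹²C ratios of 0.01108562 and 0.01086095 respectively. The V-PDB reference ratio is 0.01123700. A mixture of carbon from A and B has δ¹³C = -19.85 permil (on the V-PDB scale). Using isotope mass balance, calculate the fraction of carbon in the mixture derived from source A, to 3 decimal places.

δ_A = (0.01108562/0.01123700 − 1)×1000 = (0.986528 − 1)×1000 = -13.472 permil
δ_B = (0.01086095/0.01123700 − 1)×1000 = (0.966535 − 1)×1000 = -33.465 permil
f_A = (δ_mix − δ_B)/(δ_A − δ_B) = (-19.85 − (-33.465))/(-13.472 − (-33.465))
f_A = 13.615 / 19.994 = 0.6810

0.681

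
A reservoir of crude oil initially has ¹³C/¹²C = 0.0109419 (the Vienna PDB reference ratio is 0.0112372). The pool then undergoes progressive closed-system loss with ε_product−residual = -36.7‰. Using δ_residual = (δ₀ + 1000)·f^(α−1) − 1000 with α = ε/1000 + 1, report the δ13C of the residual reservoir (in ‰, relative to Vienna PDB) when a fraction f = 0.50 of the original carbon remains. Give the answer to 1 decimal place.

-1.2‰

δ₀ = (0.0109419/0.0112372 − 1)×1000 = (0.973721 − 1)×1000 = -26.279‰
α − 1 = ε/1000 = -0.0367
f^(α−1) = 0.50^(-0.0367) = 1.025765
δ_res = (-26.279 + 1000) × 1.025765 − 1000 = 998.809 − 1000 = -1.19‰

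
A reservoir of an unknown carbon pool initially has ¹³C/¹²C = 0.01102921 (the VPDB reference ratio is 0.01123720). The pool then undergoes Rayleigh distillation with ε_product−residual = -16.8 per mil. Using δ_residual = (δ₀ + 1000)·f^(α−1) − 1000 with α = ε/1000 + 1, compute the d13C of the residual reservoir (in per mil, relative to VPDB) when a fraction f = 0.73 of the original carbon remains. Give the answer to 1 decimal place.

δ₀ = (0.01102921/0.01123720 − 1)×1000 = (0.981491 − 1)×1000 = -18.509 per mil
α − 1 = ε/1000 = -0.0168
f^(α−1) = 0.73^(-0.0168) = 1.005301
δ_res = (-18.509 + 1000) × 1.005301 − 1000 = 986.694 − 1000 = -13.31 per mil

-13.3 per mil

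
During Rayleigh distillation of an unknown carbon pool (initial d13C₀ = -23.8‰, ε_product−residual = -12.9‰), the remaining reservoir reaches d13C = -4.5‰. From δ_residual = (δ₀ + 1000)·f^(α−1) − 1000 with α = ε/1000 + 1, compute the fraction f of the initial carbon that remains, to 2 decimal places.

0.22

α − 1 = ε/1000 = -0.0129
(δ_res + 1000)/(δ₀ + 1000) = (-4.5 + 1000)/(-23.8 + 1000) = 995.5/976.2 = 1.019771
f = 1.019771^(1/-0.0129) = exp(ln(1.019771)/-0.0129) = exp(0.01958/-0.0129)
f = exp(-1.5176) = 0.2192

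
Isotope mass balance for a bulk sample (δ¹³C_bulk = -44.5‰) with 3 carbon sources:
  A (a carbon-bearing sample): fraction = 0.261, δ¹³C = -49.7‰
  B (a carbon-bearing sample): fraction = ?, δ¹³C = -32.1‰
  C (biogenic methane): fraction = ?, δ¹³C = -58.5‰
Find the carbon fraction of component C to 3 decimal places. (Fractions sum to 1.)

0.296

Let f_C and f_B be the unknown fractions; fractions sum to 1 so f_C + f_B = 0.739.
Mass balance: Σ fᵢ·δᵢ = δ_bulk ⇒ f_C·(-58.5) + f_B·(-32.1) = -44.5 − (-12.972) = -31.528
Substitute f_B = 0.739 − f_C:
f_C·(-58.5 − -32.1) = -31.528 − 0.739×(-32.1) = -7.806
f_C = -7.806 / -26.4 = 0.2957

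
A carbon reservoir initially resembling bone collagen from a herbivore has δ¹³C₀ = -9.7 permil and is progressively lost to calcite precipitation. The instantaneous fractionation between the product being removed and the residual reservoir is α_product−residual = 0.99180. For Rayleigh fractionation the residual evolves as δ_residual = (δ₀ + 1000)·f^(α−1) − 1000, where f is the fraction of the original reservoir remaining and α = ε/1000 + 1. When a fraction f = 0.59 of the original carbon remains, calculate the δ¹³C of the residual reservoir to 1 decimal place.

Rayleigh residual: δ_res = (δ₀ + 1000)·f^(α−1) − 1000
α − 1 = -0.00820
f^(α−1) = 0.59^(-0.00820) = 1.004336
δ_res = (-9.7 + 1000) × 1.004336 − 1000 = 994.594 − 1000 = -5.41 permil

-5.4 permil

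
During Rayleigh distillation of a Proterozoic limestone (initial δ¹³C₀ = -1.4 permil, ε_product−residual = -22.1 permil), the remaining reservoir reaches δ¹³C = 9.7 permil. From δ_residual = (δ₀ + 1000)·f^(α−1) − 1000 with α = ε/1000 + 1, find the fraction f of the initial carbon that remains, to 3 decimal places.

0.606

α − 1 = ε/1000 = -0.0221
(δ_res + 1000)/(δ₀ + 1000) = (9.7 + 1000)/(-1.4 + 1000) = 1009.7/998.6 = 1.011116
f = 1.011116^(1/-0.0221) = exp(ln(1.011116)/-0.0221) = exp(0.01105/-0.0221)
f = exp(-0.5002) = 0.6064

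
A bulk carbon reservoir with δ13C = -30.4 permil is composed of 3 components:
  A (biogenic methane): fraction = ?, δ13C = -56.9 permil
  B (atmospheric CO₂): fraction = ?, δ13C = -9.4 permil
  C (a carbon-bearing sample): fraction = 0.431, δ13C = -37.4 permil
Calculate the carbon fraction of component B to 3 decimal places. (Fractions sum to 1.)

0.381

Let f_B and f_A be the unknown fractions; fractions sum to 1 so f_B + f_A = 0.569.
Mass balance: Σ fᵢ·δᵢ = δ_bulk ⇒ f_B·(-9.4) + f_A·(-56.9) = -30.4 − (-16.119) = -14.281
Substitute f_A = 0.569 − f_B:
f_B·(-9.4 − -56.9) = -14.281 − 0.569×(-56.9) = 18.095
f_B = 18.095 / 47.5 = 0.3810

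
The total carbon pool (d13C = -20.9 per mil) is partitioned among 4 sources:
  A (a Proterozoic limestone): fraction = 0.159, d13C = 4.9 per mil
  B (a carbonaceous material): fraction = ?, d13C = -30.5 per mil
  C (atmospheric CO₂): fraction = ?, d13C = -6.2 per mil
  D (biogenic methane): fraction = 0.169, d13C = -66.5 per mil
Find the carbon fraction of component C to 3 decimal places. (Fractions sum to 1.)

Let f_C and f_B be the unknown fractions; fractions sum to 1 so f_C + f_B = 0.672.
Mass balance: Σ fᵢ·δᵢ = δ_bulk ⇒ f_C·(-6.2) + f_B·(-30.5) = -20.9 − (-10.459) = -10.441
Substitute f_B = 0.672 − f_C:
f_C·(-6.2 − -30.5) = -10.441 − 0.672×(-30.5) = 10.055
f_C = 10.055 / 24.3 = 0.4138

0.414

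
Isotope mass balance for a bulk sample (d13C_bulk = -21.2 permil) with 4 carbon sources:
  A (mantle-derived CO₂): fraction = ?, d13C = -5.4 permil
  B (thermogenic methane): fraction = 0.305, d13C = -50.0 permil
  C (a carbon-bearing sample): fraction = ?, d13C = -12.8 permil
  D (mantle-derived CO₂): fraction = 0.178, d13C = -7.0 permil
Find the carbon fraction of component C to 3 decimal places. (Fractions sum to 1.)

0.258

Let f_C and f_A be the unknown fractions; fractions sum to 1 so f_C + f_A = 0.517.
Mass balance: Σ fᵢ·δᵢ = δ_bulk ⇒ f_C·(-12.8) + f_A·(-5.4) = -21.2 − (-16.496) = -4.704
Substitute f_A = 0.517 − f_C:
f_C·(-12.8 − -5.4) = -4.704 − 0.517×(-5.4) = -1.912
f_C = -1.912 / -7.4 = 0.2584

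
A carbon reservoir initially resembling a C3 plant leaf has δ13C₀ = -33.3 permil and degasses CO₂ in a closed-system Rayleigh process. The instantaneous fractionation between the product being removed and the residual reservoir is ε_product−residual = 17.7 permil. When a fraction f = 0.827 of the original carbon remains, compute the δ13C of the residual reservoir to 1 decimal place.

-36.5 permil

Rayleigh residual: δ_res = (δ₀ + 1000)·f^(α−1) − 1000
α = ε/1000 + 1 = 1.01770, so α − 1 = 0.01770
f^(α−1) = 0.827^(0.01770) = 0.996644
δ_res = (-33.3 + 1000) × 0.996644 − 1000 = 963.455 − 1000 = -36.54 permil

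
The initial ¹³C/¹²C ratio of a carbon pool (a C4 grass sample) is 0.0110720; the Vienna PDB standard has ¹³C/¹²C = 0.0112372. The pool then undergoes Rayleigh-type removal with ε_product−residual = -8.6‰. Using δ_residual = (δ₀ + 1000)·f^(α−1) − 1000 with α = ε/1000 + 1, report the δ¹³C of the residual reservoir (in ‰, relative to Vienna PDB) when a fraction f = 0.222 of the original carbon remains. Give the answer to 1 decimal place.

-1.9‰

δ₀ = (0.0110720/0.0112372 − 1)×1000 = (0.985299 − 1)×1000 = -14.701‰
α − 1 = ε/1000 = -0.0086
f^(α−1) = 0.222^(-0.0086) = 1.013028
δ_res = (-14.701 + 1000) × 1.013028 − 1000 = 998.135 − 1000 = -1.86‰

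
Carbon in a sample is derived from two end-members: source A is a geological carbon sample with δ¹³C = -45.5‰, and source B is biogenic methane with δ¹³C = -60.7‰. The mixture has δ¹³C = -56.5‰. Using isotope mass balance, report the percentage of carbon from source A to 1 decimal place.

27.6%

δ_mix = f_A·δ_A + (1 − f_A)·δ_B  ⇒  f_A = (δ_mix − δ_B)/(δ_A − δ_B)
f_A = (-56.5 − (-60.7)) / (-45.5 − (-60.7))
f_A = 4.2 / 15.2 = 0.2763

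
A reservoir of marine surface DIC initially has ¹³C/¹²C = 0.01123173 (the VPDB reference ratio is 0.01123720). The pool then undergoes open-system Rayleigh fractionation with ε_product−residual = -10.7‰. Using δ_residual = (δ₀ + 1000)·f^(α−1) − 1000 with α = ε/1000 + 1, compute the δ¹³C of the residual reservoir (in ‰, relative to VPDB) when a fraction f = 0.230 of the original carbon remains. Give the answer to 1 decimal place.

δ₀ = (0.01123173/0.01123720 − 1)×1000 = (0.999513 − 1)×1000 = -0.487‰
α − 1 = ε/1000 = -0.0107
f^(α−1) = 0.230^(-0.0107) = 1.015850
δ_res = (-0.487 + 1000) × 1.015850 − 1000 = 1015.355 − 1000 = 15.36‰

15.4‰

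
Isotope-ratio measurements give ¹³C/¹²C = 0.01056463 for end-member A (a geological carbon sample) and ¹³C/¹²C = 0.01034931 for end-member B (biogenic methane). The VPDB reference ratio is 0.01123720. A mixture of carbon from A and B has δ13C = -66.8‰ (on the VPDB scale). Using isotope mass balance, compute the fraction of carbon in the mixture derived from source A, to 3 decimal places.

δ_A = (0.01056463/0.01123720 − 1)×1000 = (0.940148 − 1)×1000 = -59.852‰
δ_B = (0.01034931/0.01123720 − 1)×1000 = (0.920987 − 1)×1000 = -79.013‰
f_A = (δ_mix − δ_B)/(δ_A − δ_B) = (-66.8 − (-79.013))/(-59.852 − (-79.013))
f_A = 12.213 / 19.161 = 0.6374

0.637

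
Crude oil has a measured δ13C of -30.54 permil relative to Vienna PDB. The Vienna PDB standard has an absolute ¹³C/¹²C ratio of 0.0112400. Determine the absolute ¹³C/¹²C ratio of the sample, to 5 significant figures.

R_sample = R_standard × (δ13C/1000 + 1)
R_sample = 0.0112400 × (-30.54/1000 + 1) = 0.0112400 × 0.969460
R_sample = 0.0108967

0.010897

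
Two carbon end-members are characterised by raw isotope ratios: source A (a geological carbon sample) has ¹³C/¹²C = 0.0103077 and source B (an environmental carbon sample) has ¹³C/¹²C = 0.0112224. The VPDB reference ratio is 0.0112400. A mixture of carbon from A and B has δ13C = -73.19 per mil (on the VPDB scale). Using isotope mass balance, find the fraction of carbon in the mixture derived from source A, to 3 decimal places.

0.880

δ_A = (0.0103077/0.0112400 − 1)×1000 = (0.917055 − 1)×1000 = -82.945 per mil
δ_B = (0.0112224/0.0112400 − 1)×1000 = (0.998434 − 1)×1000 = -1.566 per mil
f_A = (δ_mix − δ_B)/(δ_A − δ_B) = (-73.19 − (-1.566))/(-82.945 − (-1.566))
f_A = -71.624 / -81.379 = 0.8801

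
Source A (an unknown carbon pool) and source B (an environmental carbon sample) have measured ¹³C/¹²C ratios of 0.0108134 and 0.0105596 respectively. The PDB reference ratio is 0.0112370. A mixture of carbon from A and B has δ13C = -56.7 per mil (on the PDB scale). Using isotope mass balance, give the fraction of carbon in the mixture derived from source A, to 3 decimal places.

δ_A = (0.0108134/0.0112370 − 1)×1000 = (0.962303 − 1)×1000 = -37.697 per mil
δ_B = (0.0105596/0.0112370 − 1)×1000 = (0.939717 − 1)×1000 = -60.283 per mil
f_A = (δ_mix − δ_B)/(δ_A − δ_B) = (-56.7 − (-60.283))/(-37.697 − (-60.283))
f_A = 3.583 / 22.586 = 0.1586

0.159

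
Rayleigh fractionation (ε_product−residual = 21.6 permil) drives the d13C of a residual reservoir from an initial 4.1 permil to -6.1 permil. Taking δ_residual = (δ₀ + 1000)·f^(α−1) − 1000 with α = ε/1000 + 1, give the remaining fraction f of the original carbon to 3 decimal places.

0.623

α − 1 = ε/1000 = 0.0216
(δ_res + 1000)/(δ₀ + 1000) = (-6.1 + 1000)/(4.1 + 1000) = 993.9/1004.1 = 0.989842
f = 0.989842^(1/0.0216) = exp(ln(0.989842)/0.0216) = exp(-0.01021/0.0216)
f = exp(-0.4727) = 0.6233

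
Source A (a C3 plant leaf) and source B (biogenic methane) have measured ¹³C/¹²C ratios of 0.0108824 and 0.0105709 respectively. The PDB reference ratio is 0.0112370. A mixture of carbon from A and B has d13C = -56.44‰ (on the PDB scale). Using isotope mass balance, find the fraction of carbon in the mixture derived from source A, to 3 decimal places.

0.102

δ_A = (0.0108824/0.0112370 − 1)×1000 = (0.968444 − 1)×1000 = -31.556‰
δ_B = (0.0105709/0.0112370 − 1)×1000 = (0.940723 − 1)×1000 = -59.277‰
f_A = (δ_mix − δ_B)/(δ_A − δ_B) = (-56.44 − (-59.277))/(-31.556 − (-59.277))
f_A = 2.837 / 27.721 = 0.1024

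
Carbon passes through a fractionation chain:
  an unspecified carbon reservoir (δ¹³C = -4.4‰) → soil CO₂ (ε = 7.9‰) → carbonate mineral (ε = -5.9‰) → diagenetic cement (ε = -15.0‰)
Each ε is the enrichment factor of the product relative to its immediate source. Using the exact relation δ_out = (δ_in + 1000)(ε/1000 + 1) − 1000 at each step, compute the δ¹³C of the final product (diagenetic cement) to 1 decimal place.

step 1: δ = (-4.40 + 1000)·(7.9/1000 + 1) − 1000 = 3.47‰
step 2: δ = (3.47 + 1000)·(-5.9/1000 + 1) − 1000 = -2.46‰
step 3: δ = (-2.46 + 1000)·(-15.0/1000 + 1) − 1000 = -17.42‰

-17.4‰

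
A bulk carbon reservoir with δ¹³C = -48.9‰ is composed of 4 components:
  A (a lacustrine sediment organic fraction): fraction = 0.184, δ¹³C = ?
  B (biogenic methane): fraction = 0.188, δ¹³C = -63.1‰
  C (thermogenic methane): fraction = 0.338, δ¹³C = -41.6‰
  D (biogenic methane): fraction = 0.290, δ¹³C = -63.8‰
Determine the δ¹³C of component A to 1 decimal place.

-24.3‰

Isotope mass balance: δ_bulk = Σ fᵢ·δᵢ.
-48.9 = 0.184×δ_A + 0.188×(-63.1) + 0.338×(-41.6) + 0.290×(-63.8)
0.184·δ_A = -48.9 − (-44.426) = -4.474
δ_A = -4.474 / 0.184 = -24.32‰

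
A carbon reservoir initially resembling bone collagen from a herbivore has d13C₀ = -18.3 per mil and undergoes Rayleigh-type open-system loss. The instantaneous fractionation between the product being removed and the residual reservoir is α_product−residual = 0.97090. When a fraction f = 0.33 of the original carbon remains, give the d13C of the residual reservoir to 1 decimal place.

13.9 per mil

Rayleigh residual: δ_res = (δ₀ + 1000)·f^(α−1) − 1000
α − 1 = -0.02910
f^(α−1) = 0.33^(-0.02910) = 1.032788
δ_res = (-18.3 + 1000) × 1.032788 − 1000 = 1013.888 − 1000 = 13.89 per mil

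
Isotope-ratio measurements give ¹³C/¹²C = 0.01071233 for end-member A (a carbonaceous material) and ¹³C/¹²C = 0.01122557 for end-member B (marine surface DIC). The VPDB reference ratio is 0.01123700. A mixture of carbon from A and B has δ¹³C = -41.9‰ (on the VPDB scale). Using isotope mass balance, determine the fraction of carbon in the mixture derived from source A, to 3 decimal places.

0.895

δ_A = (0.01071233/0.01123700 − 1)×1000 = (0.953309 − 1)×1000 = -46.691‰
δ_B = (0.01122557/0.01123700 − 1)×1000 = (0.998983 − 1)×1000 = -1.017‰
f_A = (δ_mix − δ_B)/(δ_A − δ_B) = (-41.9 − (-1.017))/(-46.691 − (-1.017))
f_A = -40.883 / -45.674 = 0.8951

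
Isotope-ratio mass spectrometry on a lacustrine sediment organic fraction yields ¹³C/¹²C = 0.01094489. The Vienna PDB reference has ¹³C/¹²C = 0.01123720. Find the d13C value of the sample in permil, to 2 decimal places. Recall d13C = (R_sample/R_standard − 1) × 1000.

d13C = (R_sample / R_standard − 1) × 1000
R_sample / R_standard = 0.01094489 / 0.01123720 = 0.973987
d13C = (0.973987 − 1) × 1000 = -26.013 permil

-26.01 permil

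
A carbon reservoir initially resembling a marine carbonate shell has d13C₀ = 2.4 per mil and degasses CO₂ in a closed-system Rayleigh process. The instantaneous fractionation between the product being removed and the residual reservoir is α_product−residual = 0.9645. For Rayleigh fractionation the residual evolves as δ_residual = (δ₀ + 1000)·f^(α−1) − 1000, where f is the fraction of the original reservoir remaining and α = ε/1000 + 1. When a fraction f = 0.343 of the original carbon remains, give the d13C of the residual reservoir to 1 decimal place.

Rayleigh residual: δ_res = (δ₀ + 1000)·f^(α−1) − 1000
α − 1 = -0.03550
f^(α−1) = 0.343^(-0.03550) = 1.038717
δ_res = (2.4 + 1000) × 1.038717 − 1000 = 1041.209 − 1000 = 41.21 per mil

41.2 per mil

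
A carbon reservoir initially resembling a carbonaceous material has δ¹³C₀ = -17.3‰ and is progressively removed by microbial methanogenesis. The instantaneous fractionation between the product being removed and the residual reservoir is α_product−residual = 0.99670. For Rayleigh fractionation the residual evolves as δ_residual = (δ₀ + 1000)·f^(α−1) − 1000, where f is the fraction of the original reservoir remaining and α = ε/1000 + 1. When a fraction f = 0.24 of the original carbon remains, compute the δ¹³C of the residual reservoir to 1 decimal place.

Rayleigh residual: δ_res = (δ₀ + 1000)·f^(α−1) − 1000
α − 1 = -0.00330
f^(α−1) = 0.24^(-0.00330) = 1.004721
δ_res = (-17.3 + 1000) × 1.004721 − 1000 = 987.339 − 1000 = -12.66‰

-12.7‰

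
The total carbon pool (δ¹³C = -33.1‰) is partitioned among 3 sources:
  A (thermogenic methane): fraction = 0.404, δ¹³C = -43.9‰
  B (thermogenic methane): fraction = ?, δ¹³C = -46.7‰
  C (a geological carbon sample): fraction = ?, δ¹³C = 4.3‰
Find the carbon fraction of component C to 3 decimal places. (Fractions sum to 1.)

Let f_C and f_B be the unknown fractions; fractions sum to 1 so f_C + f_B = 0.596.
Mass balance: Σ fᵢ·δᵢ = δ_bulk ⇒ f_C·(4.3) + f_B·(-46.7) = -33.1 − (-17.736) = -15.364
Substitute f_B = 0.596 − f_C:
f_C·(4.3 − -46.7) = -15.364 − 0.596×(-46.7) = 12.469
f_C = 12.469 / 51.0 = 0.2445

0.244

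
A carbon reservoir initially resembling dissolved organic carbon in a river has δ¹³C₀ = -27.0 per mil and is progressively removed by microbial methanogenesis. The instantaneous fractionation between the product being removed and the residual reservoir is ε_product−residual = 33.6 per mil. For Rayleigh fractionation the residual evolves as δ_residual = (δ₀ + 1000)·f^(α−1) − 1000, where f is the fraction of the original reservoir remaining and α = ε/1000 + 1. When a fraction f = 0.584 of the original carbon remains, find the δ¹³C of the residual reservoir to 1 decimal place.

Rayleigh residual: δ_res = (δ₀ + 1000)·f^(α−1) − 1000
α = ε/1000 + 1 = 1.03360, so α − 1 = 0.03360
f^(α−1) = 0.584^(0.03360) = 0.982090
δ_res = (-27.0 + 1000) × 0.982090 − 1000 = 955.574 − 1000 = -44.43 per mil

-44.4 per mil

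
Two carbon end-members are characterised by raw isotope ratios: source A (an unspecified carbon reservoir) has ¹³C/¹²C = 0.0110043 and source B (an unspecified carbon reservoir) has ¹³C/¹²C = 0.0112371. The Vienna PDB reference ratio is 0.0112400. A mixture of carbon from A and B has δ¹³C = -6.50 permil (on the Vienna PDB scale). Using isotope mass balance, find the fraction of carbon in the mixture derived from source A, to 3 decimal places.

δ_A = (0.0110043/0.0112400 − 1)×1000 = (0.979030 − 1)×1000 = -20.970 permil
δ_B = (0.0112371/0.0112400 − 1)×1000 = (0.999742 − 1)×1000 = -0.258 permil
f_A = (δ_mix − δ_B)/(δ_A − δ_B) = (-6.50 − (-0.258))/(-20.970 − (-0.258))
f_A = -6.242 / -20.712 = 0.3014

0.301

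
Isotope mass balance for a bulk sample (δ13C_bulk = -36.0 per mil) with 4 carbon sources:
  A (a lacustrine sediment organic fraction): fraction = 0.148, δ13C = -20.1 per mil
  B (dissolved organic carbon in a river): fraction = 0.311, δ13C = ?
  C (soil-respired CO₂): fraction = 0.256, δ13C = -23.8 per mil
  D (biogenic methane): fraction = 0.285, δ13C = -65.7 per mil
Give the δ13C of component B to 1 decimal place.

Isotope mass balance: δ_bulk = Σ fᵢ·δᵢ.
-36.0 = 0.148×(-20.1) + 0.311×δ_B + 0.256×(-23.8) + 0.285×(-65.7)
0.311·δ_B = -36.0 − (-27.792) = -8.208
δ_B = -8.208 / 0.311 = -26.39 per mil

-26.4 per mil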